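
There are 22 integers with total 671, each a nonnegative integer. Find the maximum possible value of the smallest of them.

The 22 values sum to 671, so their minimum is at most ⌊671/22⌋ = 30.
Equality holds with 11 values of 30 and 11 values of 31.

30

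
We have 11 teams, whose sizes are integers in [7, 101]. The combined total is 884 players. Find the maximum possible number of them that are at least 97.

If k of the values are ≥ 97, the total is ≥ 97k + 7(11 − k).
Setting 97k + 7(11 − k) ≤ 884 gives 90k ≤ 807, so k ≤ 8.
k = 8 is achieved by 8 values at 97 and 3 at 7, total 797; add 87 to one value (staying below 97) to reach 884.

8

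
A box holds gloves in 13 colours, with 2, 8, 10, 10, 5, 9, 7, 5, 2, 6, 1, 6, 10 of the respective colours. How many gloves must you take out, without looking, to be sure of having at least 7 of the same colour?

64

In the worst case you take as many as possible of each colour without reaching 7: 2 + 6 + 6 + 6 + 5 + 6 + 6 + 5 + 2 + 6 + 1 + 6 + 6 = 63.
The next one must give 7 of some colour, so 63 + 1 = 64.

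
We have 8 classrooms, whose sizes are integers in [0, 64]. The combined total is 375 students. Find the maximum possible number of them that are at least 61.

If k of the values are ≥ 61, the total is ≥ 61k + 0(8 − k).
Setting 61k + 0(8 − k) ≤ 375 gives 61k ≤ 375, so k ≤ 6.
k = 6 is achieved by 6 values at 61 and 2 at 0, total 366; add 9 to one value (staying below 61) to reach 375.

6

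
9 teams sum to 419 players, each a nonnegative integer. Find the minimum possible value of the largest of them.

The 9 values sum to 419, so their maximum is at least ⌈419/9⌉ = 47.
Equality holds with 5 values of 47 and 4 values of 46.

47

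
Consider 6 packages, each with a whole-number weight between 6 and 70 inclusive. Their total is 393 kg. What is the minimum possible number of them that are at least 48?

5

Each value short of 48 is at most 47, costing at least 70 − 47 = 23 against the maximum total of 420.
We can afford to lose at most 420 − 393 = 27, so at most ⌊27/23⌋ = 1 fall short, and at least 5 are ≥ 48.
Exactly 5 works: 5 values at 70 and 1 at 47 total 397; lower one of the high values by 4 (still ≥ 48) to hit 393.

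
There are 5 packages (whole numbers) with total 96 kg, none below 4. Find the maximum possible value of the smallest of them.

19

The average is 96/5 < 20, so some value is ≤ 19.
Taking 4 copies of 19 and 1 copy of 20 gives exactly 96, so 19 is attained.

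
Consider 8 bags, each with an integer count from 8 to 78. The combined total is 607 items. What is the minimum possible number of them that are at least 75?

4

Suppose at most 8 − j of them reach 75; then j values are ≤ 74 and the rest ≤ 78.
The total is then ≤ 74·j + 78·(8 − j) = 624 − 4j. For this to be ≥ 607 we need j ≤ 4, so at least 8 − 4 = 4 must reach 75.
Exactly 4 works: 4 values at 78 and 4 at 74 total 608; lower one of the high values by 1 (still ≥ 75) to hit 607.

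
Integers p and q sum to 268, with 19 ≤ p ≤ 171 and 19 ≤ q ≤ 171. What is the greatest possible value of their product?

For a fixed sum, the product pq is largest when p and q are as close as possible.
Taking p = 134 and q = 134 (both in [19, 171]) gives pq = 17956.

17956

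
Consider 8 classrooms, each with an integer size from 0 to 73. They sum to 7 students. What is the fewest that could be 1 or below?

5

Let j be the number exceeding 1. Then the total is ≥ 2·j + 0·(8 − j) = 0 + 2j.
So 2j ≤ 7 and j ≤ 3; hence at least 8 − 3 = 5 are ≤ 1.
Exactly 5 works: 5 values at 0 and 3 at 2 total 6; raise one of the low values by 1 (still ≤ 1) to hit 7.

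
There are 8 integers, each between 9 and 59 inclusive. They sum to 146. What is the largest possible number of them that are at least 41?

Suppose k of them are at least 41. Those contribute at least 41 each and the other 8 − k at least 9 each.
So the total is at least 41k + 9(8 − k) = 72 + 32k. This must be ≤ 146, giving k ≤ 2.
k = 2 is achieved by 2 values at 41 and 6 at 9, total 136; add 10 to one value (staying below 41) to reach 146.

2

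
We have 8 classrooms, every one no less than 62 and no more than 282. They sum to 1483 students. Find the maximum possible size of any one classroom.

282

Maximizing one value means minimizing the remaining 7.
The other 7 contribute at least 7 × 62 = 434, leaving at most 1483 − 434 = 1049.
But each classroom is capped at 282, so the maximum is 282.
Achievable: one at 282 and the other 7 totalling 1201, which fits since 7 × 62 ≤ 1201 ≤ 7 × 282.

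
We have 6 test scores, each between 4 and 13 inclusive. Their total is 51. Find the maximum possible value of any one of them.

Maximizing one value means minimizing the remaining 5.
The other 5 contribute at least 5 × 4 = 20, leaving at most 51 − 20 = 31.
But each score is capped at 13, so the maximum is 13.
Achievable: one at 13 and the other 5 totalling 38, which fits since 5 × 4 ≤ 38 ≤ 5 × 13.

13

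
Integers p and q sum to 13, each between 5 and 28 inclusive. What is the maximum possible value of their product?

pq = p(13 − p) is maximized when p is as near 13/2 as the bounds allow.
Taking p = 6 and q = 7 (both in [5, 28]) gives pq = 42.

42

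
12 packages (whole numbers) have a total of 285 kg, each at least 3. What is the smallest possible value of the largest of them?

24

The average is 285/12 > 23, so not all 12 can be 23 or less; the largest is ≥ 24.
Equality holds with 9 values of 24 and 3 values of 23.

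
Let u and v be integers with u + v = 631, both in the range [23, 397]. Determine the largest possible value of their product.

99540

With u + v fixed, uv peaks when the two are closest together.
Taking u = 315 and v = 316 (both in [23, 397]) gives uv = 99540.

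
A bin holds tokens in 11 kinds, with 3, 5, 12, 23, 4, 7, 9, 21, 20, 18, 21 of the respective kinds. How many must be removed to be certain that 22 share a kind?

142

In the worst case you take as many as possible of each kind without reaching 22: 3 + 5 + 12 + 21 + 4 + 7 + 9 + 21 + 20 + 18 + 21 = 141.
The next one must give 22 of some kind, so 141 + 1 = 142.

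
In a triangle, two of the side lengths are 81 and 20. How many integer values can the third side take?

39

The triangle inequality gives |81 − 20| < c < 81 + 20, i.e. 61 < c < 101.
So c can be any integer from 62 to 100: 39 values.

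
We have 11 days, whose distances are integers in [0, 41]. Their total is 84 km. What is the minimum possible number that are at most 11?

Let j be the number exceeding 11. Then the total is ≥ 12·j + 0·(11 − j) = 0 + 12j.
So 12j ≤ 84 and j ≤ 7; hence at least 11 − 7 = 4 are ≤ 11.
Exactly 4 works: 4 values at 0 and 7 at 12 total 84.

4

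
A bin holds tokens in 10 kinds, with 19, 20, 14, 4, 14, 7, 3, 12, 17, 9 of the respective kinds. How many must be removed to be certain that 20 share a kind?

In the worst case you take as many as possible of each kind without reaching 20: 19 + 19 + 14 + 4 + 14 + 7 + 3 + 12 + 17 + 9 = 118.
The next one must give 20 of some kind, so 118 + 1 = 119.

119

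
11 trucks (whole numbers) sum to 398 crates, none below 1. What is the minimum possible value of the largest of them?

Some value must be at least ⌈398/11⌉ = 37, since 11 × 36 = 396 < 398.
Equality holds with 2 values of 37 and 9 values of 36.

37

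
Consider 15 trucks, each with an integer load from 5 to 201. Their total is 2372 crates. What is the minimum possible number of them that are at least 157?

1

If only k of them are at least 157, the other 15 − k are at most 156, so the total is at most k·201 + (15 − k)·156.
This must reach 2372, so k·201 + (15 − k)·156 ≥ 2372, giving k ≥ 1.
Exactly 1 works: 1 value at 201 and 14 at 156 total 2385; lower one of the high values by 13 (still ≥ 157) to hit 2372.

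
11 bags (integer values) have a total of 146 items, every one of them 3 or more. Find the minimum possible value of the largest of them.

The 11 values sum to 146, so their maximum is at least ⌈146/11⌉ = 14.
Taking 8 copies of 13 and 3 copies of 14 gives exactly 146, so 14 is attained.

14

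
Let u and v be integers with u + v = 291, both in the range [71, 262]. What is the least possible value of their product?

15620

uv = u(291 − u) is concave in u, so over [71, 220] it is minimized at an endpoint.
At the endpoint u = 71, v = 291 − 71 = 220, so uv = 71 × 220 = 15620.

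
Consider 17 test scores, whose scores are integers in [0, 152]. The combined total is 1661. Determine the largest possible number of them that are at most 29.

7

Each value at 29 or below falls at least 152 − 29 = 123 short of the ceiling 152.
The ceiling total is 17 × 152 = 2584, and we need 1661, so at most ⌊(2584 − 1661)/123⌋ = 7 can be that low.
k = 7 is achieved by 7 values at 29 and 10 at 152, total 1723; lower one of the 152's by 62 (still > 29) to reach 1661.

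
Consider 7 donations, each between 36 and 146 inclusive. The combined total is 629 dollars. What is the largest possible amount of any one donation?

146

Maximizing one value means minimizing the remaining 6.
The other 6 contribute at least 6 × 36 = 216, leaving at most 629 − 216 = 413.
But each donation is capped at 146, so the maximum is 146.
Achievable: one at 146 and the other 6 totalling 483, which fits since 6 × 36 ≤ 483 ≤ 6 × 146.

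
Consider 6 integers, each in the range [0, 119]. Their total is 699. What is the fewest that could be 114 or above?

4

Each value short of 114 is at most 113, costing at least 119 − 113 = 6 against the maximum total of 714.
We can afford to lose at most 714 − 699 = 15, so at most ⌊15/6⌋ = 2 fall short, and at least 4 are ≥ 114.
Exactly 4 works: 4 values at 119 and 2 at 113 total 702; lower one of the high values by 3 (still ≥ 114) to hit 699.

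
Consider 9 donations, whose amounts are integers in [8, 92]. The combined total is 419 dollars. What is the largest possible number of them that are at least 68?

Suppose k of them are at least 68. Those contribute at least 68 each and the other 9 − k at least 8 each.
So the total is at least 68k + 8(9 − k) = 72 + 60k. This must be ≤ 419, giving k ≤ 5.
k = 5 is achieved by 5 values at 68 and 4 at 8, total 372; add 47 to one value (staying below 68) to reach 419.

5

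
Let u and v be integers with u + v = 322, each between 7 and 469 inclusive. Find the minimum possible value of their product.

2205

Since u + v is fixed, pushing one of them to its bound minimizes the product.
The extreme feasible split is u = 7, v = 315, giving uv = 2205.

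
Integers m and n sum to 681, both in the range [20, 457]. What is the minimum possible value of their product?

mn = m(681 − m) is concave in m, so over [224, 457] it is minimized at an endpoint.
The extreme feasible split is m = 224, n = 457, giving mn = 102368.

102368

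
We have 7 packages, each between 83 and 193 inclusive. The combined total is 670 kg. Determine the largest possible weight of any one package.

To make one package as large as possible, make the other 6 as small as possible.
The other 6 contribute at least 6 × 83 = 498, leaving at most 670 − 498 = 172.
Since 172 ≤ 193, this is achievable: one at 172 and 6 at 83.

172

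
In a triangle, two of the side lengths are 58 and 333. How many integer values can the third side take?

115

The triangle inequality gives |58 − 333| < c < 58 + 333, i.e. 275 < c < 391.
So c can be any integer from 276 to 390: 115 values.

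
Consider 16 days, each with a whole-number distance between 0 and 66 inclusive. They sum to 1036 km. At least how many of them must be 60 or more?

Suppose at most 16 − j of them reach 60; then j values are ≤ 59 and the rest ≤ 66.
The total is then ≤ 59·j + 66·(16 − j) = 1056 − 7j. For this to be ≥ 1036 we need j ≤ 2, so at least 16 − 2 = 14 must reach 60.
Exactly 14 works: 14 values at 66 and 2 at 59 total 1042; lower one of the high values by 6 (still ≥ 60) to hit 1036.

14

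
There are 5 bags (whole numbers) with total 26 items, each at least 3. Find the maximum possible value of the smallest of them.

5

The average is 26/5 < 6, so some value is ≤ 5.
Achievable: 4 of them at 5 and 1 at 6 total 26.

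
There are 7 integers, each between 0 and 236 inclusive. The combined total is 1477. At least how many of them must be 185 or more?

Suppose at most 7 − j of them reach 185; then j values are ≤ 184 and the rest ≤ 236.
The total is then ≤ 184·j + 236·(7 − j) = 1652 − 52j. For this to be ≥ 1477 we need j ≤ 3, so at least 7 − 3 = 4 must reach 185.
Exactly 4 works: 4 values at 236 and 3 at 184 total 1496; lower one of the high values by 19 (still ≥ 185) to hit 1477.

4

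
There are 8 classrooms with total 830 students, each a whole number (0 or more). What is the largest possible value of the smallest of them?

103

The average is 830/8 < 104, so some value is ≤ 103.
Achievable: 2 of them at 103 and 6 at 104 total 830.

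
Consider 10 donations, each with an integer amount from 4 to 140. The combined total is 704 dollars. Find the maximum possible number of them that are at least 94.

With k values at 94 or above and the rest at least 4, the sum is at least 40 + 90k.
Since the sum is 704, we need 90k ≤ 664, i.e. k ≤ 7.
k = 7 is achieved by 7 values at 94 and 3 at 4, total 670; add 34 to one value (staying below 94) to reach 704.

7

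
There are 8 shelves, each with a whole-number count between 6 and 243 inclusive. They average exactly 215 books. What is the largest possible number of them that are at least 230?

7

The total is 8 × 215 = 1720.
Suppose k of them are at least 230. Those contribute at least 230 each and the other 8 − k at least 6 each.
So the total is at least 230k + 6(8 − k) = 48 + 224k. This must be ≤ 1720, giving k ≤ 7.
k = 7 is achieved by 7 values at 230 and 1 at 6, total 1616; add 104 to one value (staying below 230) to reach 1720.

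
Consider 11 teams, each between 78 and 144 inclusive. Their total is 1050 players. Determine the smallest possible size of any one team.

Minimizing one value means maximizing the remaining 10.
The other 10 can take up 10 × 144 = 1440 ≥ 1050 − 78, so one team can sit at its floor of 78.
Achievable: one at 78 and the other 10 totalling 972, which fits since 10 × 78 ≤ 972 ≤ 10 × 144.

78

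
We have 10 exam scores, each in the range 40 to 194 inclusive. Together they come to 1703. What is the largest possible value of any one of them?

194

Maximizing one value means minimizing the remaining 9.
The other 9 contribute at least 9 × 40 = 360, leaving at most 1703 − 360 = 1343.
But each score is capped at 194, so the maximum is 194.
Achievable: one at 194 and the other 9 totalling 1509, which fits since 9 × 40 ≤ 1509 ≤ 9 × 194.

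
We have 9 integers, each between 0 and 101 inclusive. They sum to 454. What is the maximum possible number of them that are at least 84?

With k values at 84 or above and the rest at least 0, the sum is at least 0 + 84k.
Since the sum is 454, we need 84k ≤ 454, i.e. k ≤ 5.
k = 5 is achieved by 5 values at 84 and 4 at 0, total 420; add 34 to one value (staying below 84) to reach 454.

5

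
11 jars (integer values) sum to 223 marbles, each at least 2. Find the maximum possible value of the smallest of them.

20

The 11 values sum to 223, so their minimum is at most ⌊223/11⌋ = 20.
Taking 8 copies of 20 and 3 copies of 21 gives exactly 223, so 20 is attained.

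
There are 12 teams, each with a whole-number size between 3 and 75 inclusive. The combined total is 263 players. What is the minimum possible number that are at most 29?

4

Each value above 29 is at least 30, contributing at least 30 − 3 = 27 above the floor 3.
The sum exceeds the floor total 36 by 227, so at most ⌊227/27⌋ = 8 exceed 29, and at least 4 are ≤ 29.
Exactly 4 works: 4 values at 3 and 8 at 30 total 252; raise one of the low values by 11 (still ≤ 29) to hit 263.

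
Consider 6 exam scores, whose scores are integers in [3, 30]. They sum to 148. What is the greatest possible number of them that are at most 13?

Suppose k of them are at most 13. Those contribute at most 13 each and the rest at most 30 each.
So the total is at most 13k + 30(6 − k) = 180 − 17k. This must still be ≥ 148, so k ≤ 1.
k = 1 is achieved by 1 value at 13 and 5 at 30, total 163; lower one of the 30's by 15 (still > 13) to reach 148.

1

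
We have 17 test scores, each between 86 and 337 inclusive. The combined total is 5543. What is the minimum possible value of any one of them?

To make one score as small as possible, make the other 16 as large as possible.
The other 16 contribute at most 16 × 337 = 5392, leaving at least 5543 − 5392 = 151.
Since 151 ≥ 86, this is achievable: one at 151 and 16 at 337.

151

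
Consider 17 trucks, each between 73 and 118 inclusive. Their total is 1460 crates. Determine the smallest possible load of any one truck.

Minimizing one value means maximizing the remaining 16.
The other 16 can take up 16 × 118 = 1888 ≥ 1460 − 73, so one truck can sit at its floor of 73.
Achievable: one at 73 and the other 16 totalling 1387, which fits since 16 × 73 ≤ 1387 ≤ 16 × 118.

73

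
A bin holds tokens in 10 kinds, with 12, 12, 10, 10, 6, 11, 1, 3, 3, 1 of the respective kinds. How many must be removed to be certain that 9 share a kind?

55

In the worst case you take as many as possible of each kind without reaching 9: 8 + 8 + 8 + 8 + 6 + 8 + 1 + 3 + 3 + 1 = 54.
The next one must give 9 of some kind, so 54 + 1 = 55.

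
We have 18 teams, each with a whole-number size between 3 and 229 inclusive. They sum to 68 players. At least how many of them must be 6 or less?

15

Let j be the number exceeding 6. Then the total is ≥ 7·j + 3·(18 − j) = 54 + 4j.
So 4j ≤ 14 and j ≤ 3; hence at least 18 − 3 = 15 are ≤ 6.
Exactly 15 works: 15 values at 3 and 3 at 7 total 66; raise one of the low values by 2 (still ≤ 6) to hit 68.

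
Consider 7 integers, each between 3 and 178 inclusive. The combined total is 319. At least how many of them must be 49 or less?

If only k of them are at most 49, the other 7 − k are at least 50, so the total is at least (7 − k)·50 + k·3.
This is ≤ 319, so (7 − k)·50 + 3k ≤ 319, which gives k ≥ 1.
Exactly 1 works: 1 value at 3 and 6 at 50 total 303; raise one of the low values by 16 (still ≤ 49) to hit 319.

1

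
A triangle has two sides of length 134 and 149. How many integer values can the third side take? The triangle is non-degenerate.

The triangle inequality gives |134 − 149| < c < 134 + 149, i.e. 15 < c < 283.
So c can be any integer from 16 to 282: 267 values.

267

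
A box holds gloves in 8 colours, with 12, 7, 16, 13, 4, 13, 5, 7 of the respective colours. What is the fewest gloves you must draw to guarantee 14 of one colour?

In the worst case you take as many as possible of each colour without reaching 14: 12 + 7 + 13 + 13 + 4 + 13 + 5 + 7 = 74.
The next one must give 14 of some colour, so 74 + 1 = 75.

75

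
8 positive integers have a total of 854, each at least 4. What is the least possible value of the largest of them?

The 8 values sum to 854, so their maximum is at least ⌈854/8⌉ = 107.
Taking 2 copies of 106 and 6 copies of 107 gives exactly 854, so 107 is attained.

107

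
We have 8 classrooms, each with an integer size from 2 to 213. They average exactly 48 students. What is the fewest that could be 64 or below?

The total is 8 × 48 = 384.
If only k of them are at most 64, the other 8 − k are at least 65, so the total is at least (8 − k)·65 + k·2.
This is ≤ 384, so (8 − k)·65 + 2k ≤ 384, which gives k ≥ 3.
Exactly 3 works: 3 values at 2 and 5 at 65 total 331; raise one of the low values by 53 (still ≤ 64) to hit 384.

3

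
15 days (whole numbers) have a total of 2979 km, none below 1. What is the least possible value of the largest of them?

Some value must be at least ⌈2979/15⌉ = 199, since 15 × 198 = 2970 < 2979.
Achievable: 9 of them at 199 and 6 at 198 total 2979.

199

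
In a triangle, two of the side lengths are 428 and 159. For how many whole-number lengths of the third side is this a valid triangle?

317

The triangle inequality gives |428 − 159| < c < 428 + 159, i.e. 269 < c < 587.
So c can be any integer from 270 to 586: 317 values.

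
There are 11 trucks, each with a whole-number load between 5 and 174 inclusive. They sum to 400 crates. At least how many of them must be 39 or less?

2

Each value above 39 is at least 40, contributing at least 40 − 5 = 35 above the floor 5.
The sum exceeds the floor total 55 by 345, so at most ⌊345/35⌋ = 9 exceed 39, and at least 2 are ≤ 39.
Exactly 2 works: 2 values at 5 and 9 at 40 total 370; raise one of the low values by 30 (still ≤ 39) to hit 400.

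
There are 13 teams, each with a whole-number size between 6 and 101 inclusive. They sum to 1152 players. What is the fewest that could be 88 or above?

Suppose at most 13 − j of them reach 88; then j values are ≤ 87 and the rest ≤ 101.
The total is then ≤ 87·j + 101·(13 − j) = 1313 − 14j. For this to be ≥ 1152 we need j ≤ 11, so at least 13 − 11 = 2 must reach 88.
Exactly 2 works: 2 values at 101 and 11 at 87 total 1159; lower one of the high values by 7 (still ≥ 88) to hit 1152.

2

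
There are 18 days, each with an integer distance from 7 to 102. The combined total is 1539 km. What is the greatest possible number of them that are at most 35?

Each value at 35 or below falls at least 102 − 35 = 67 short of the ceiling 102.
The ceiling total is 18 × 102 = 1836, and we need 1539, so at most ⌊(1836 − 1539)/67⌋ = 4 can be that low.
k = 4 is achieved by 4 values at 35 and 14 at 102, total 1568; lower one of the 102's by 29 (still > 35) to reach 1539.

4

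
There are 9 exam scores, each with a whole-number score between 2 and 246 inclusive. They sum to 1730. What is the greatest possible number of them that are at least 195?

If k of the values are ≥ 195, the total is ≥ 195k + 2(9 − k).
Setting 195k + 2(9 − k) ≤ 1730 gives 193k ≤ 1712, so k ≤ 8.
k = 8 is achieved by 8 values at 195 and 1 at 2, total 1562; add 168 to one value (staying below 195) to reach 1730.

8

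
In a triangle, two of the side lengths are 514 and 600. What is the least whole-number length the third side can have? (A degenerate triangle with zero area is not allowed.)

87

The third side must exceed |514 − 600| = 86.
The smallest integer above 86 is 87.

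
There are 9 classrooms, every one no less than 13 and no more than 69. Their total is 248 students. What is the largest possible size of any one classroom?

Maximizing one value means minimizing the remaining 8.
The other 8 contribute at least 8 × 13 = 104, leaving at most 248 − 104 = 144.
But each classroom is capped at 69, so the maximum is 69.
Achievable: one at 69 and the other 8 totalling 179, which fits since 8 × 13 ≤ 179 ≤ 8 × 69.

69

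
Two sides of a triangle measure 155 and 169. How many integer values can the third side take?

The triangle inequality gives |155 − 169| < c < 155 + 169, i.e. 14 < c < 324.
So c can be any integer from 15 to 323: 309 values.

309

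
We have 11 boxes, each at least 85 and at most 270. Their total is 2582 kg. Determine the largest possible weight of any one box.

270

To make one box as large as possible, make the other 10 as small as possible.
The other 10 contribute at least 10 × 85 = 850, leaving at most 2582 − 850 = 1732.
But each box is capped at 270, so the maximum is 270.
Achievable: one at 270 and the other 10 totalling 2312, which fits since 10 × 85 ≤ 2312 ≤ 10 × 270.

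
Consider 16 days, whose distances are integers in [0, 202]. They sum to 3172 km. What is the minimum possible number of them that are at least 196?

If only k of them are at least 196, the other 16 − k are at most 195, so the total is at most k·202 + (16 − k)·195.
This must reach 3172, so k·202 + (16 − k)·195 ≥ 3172, giving k ≥ 8.
Exactly 8 works: 8 values at 202 and 8 at 195 total 3176; lower one of the high values by 4 (still ≥ 196) to hit 3172.

8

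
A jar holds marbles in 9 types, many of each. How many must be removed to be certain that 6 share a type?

46

In the worst case you draw 5 of each of the 9 types: 9 × 5 = 45.
One more forces 6 of some type, so 45 + 1 = 46.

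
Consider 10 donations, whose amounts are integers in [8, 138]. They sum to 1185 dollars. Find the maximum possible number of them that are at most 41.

2

Each value at 41 or below falls at least 138 − 41 = 97 short of the ceiling 138.
The ceiling total is 10 × 138 = 1380, and we need 1185, so at most ⌊(1380 − 1185)/97⌋ = 2 can be that low.
k = 2 is achieved by 2 values at 41 and 8 at 138, total 1186; lower one of the 138's by 1 (still > 41) to reach 1185.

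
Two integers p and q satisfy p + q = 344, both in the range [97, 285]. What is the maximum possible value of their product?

29584

For a fixed sum, the product pq is largest when p and q are as close as possible.
Taking p = 172 and q = 172 (both in [97, 285]) gives pq = 29584.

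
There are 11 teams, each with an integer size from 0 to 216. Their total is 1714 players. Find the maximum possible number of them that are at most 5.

Suppose k of them are at most 5. Those contribute at most 5 each and the rest at most 216 each.
So the total is at most 5k + 216(11 − k) = 2376 − 211k. This must still be ≥ 1714, so k ≤ 3.
k = 3 is achieved by 3 values at 5 and 8 at 216, total 1743; lower one of the 216's by 29 (still > 5) to reach 1714.

3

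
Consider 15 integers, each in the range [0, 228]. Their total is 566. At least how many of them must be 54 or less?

5

Each value above 54 is at least 55, contributing at least 55 − 0 = 55 above the floor 0.
The sum exceeds the floor total 0 by 566, so at most ⌊566/55⌋ = 10 exceed 54, and at least 5 are ≤ 54.
Exactly 5 works: 5 values at 0 and 10 at 55 total 550; raise one of the low values by 16 (still ≤ 54) to hit 566.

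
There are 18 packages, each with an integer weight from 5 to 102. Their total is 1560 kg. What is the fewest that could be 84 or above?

Each value short of 84 is at most 83, costing at least 102 − 83 = 19 against the maximum total of 1836.
We can afford to lose at most 1836 − 1560 = 276, so at most ⌊276/19⌋ = 14 fall short, and at least 4 are ≥ 84.
Exactly 4 works: 4 values at 102 and 14 at 83 total 1570; lower one of the high values by 10 (still ≥ 84) to hit 1560.

4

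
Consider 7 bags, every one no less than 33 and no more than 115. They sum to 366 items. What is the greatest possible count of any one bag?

Maximizing one value means minimizing the remaining 6.
The other 6 contribute at least 6 × 33 = 198, leaving at most 366 − 198 = 168.
But each bag is capped at 115, so the maximum is 115.
Achievable: one at 115 and the other 6 totalling 251, which fits since 6 × 33 ≤ 251 ≤ 6 × 115.

115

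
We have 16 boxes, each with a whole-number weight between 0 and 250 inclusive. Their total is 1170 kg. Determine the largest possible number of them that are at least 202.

5

With k values at 202 or above and the rest at least 0, the sum is at least 0 + 202k.
Since the sum is 1170, we need 202k ≤ 1170, i.e. k ≤ 5.
k = 5 is achieved by 5 values at 202 and 11 at 0, total 1010; add 160 to one value (staying below 202) to reach 1170.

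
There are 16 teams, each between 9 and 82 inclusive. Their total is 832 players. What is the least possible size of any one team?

9

To make one team as small as possible, make the other 15 as large as possible.
The other 15 can take up 15 × 82 = 1230 ≥ 832 − 9, so one team can sit at its floor of 9.
Achievable: one at 9 and the other 15 totalling 823, which fits since 15 × 9 ≤ 823 ≤ 15 × 82.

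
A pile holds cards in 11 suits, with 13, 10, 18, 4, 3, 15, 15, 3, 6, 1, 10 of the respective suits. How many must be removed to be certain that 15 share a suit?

In the worst case you take as many as possible of each suit without reaching 15: 13 + 10 + 14 + 4 + 3 + 14 + 14 + 3 + 6 + 1 + 10 = 92.
The next one must give 15 of some suit, so 92 + 1 = 93.

93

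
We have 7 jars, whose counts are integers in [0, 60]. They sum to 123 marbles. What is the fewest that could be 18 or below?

Let j be the number exceeding 18. Then the total is ≥ 19·j + 0·(7 − j) = 0 + 19j.
So 19j ≤ 123 and j ≤ 6; hence at least 7 − 6 = 1 are ≤ 18.
Exactly 1 works: 1 value at 0 and 6 at 19 total 114; raise one of the low values by 9 (still ≤ 18) to hit 123.

1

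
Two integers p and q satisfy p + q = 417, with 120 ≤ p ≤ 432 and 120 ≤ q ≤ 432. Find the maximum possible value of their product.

43472

pq = p(417 − p) is maximized when p is as near 417/2 as the bounds allow.
Taking p = 208 and q = 209 (both in [120, 432]) gives pq = 43472.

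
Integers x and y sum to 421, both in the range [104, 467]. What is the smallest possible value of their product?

32968

xy = x(421 − x) is concave in x, so over [104, 317] it is minimized at an endpoint.
The extreme feasible split is x = 104, y = 317, giving xy = 32968.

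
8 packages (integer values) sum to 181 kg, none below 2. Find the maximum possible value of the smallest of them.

If every one of the 8 were at least 23, the total would be at least 8 × 23 = 184 > 181.
Equality holds with 3 values of 22 and 5 values of 23.

22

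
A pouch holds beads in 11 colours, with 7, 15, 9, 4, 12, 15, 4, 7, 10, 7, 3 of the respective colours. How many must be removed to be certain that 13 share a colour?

In the worst case you take as many as possible of each colour without reaching 13: 7 + 12 + 9 + 4 + 12 + 12 + 4 + 7 + 10 + 7 + 3 = 87.
The next one must give 13 of some colour, so 87 + 1 = 88.

88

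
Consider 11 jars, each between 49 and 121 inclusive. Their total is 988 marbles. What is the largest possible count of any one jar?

Maximizing one value means minimizing the remaining 10.
The other 10 contribute at least 10 × 49 = 490, leaving at most 988 − 490 = 498.
But each jar is capped at 121, so the maximum is 121.
Achievable: one at 121 and the other 10 totalling 867, which fits since 10 × 49 ≤ 867 ≤ 10 × 121.

121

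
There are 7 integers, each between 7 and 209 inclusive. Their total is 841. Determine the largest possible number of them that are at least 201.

4

Suppose k of them are at least 201. Those contribute at least 201 each and the other 7 − k at least 7 each.
So the total is at least 201k + 7(7 − k) = 49 + 194k. This must be ≤ 841, giving k ≤ 4.
k = 4 is achieved by 4 values at 201 and 3 at 7, total 825; add 16 to one value (staying below 201) to reach 841.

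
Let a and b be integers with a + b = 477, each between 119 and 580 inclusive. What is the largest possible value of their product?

56882

With a + b fixed, ab peaks when the two are closest together.
Taking a = 238 and b = 239 (both in [119, 580]) gives ab = 56882.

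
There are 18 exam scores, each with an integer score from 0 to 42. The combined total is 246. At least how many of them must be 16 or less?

4

Let j be the number exceeding 16. Then the total is ≥ 17·j + 0·(18 − j) = 0 + 17j.
So 17j ≤ 246 and j ≤ 14; hence at least 18 − 14 = 4 are ≤ 16.
Exactly 4 works: 4 values at 0 and 14 at 17 total 238; raise one of the low values by 8 (still ≤ 16) to hit 246.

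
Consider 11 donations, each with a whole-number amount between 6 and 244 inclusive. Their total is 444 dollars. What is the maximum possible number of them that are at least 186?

Suppose k of them are at least 186. Those contribute at least 186 each and the other 11 − k at least 6 each.
So the total is at least 186k + 6(11 − k) = 66 + 180k. This must be ≤ 444, giving k ≤ 2.
k = 2 is achieved by 2 values at 186 and 9 at 6, total 426; add 18 to one value (staying below 186) to reach 444.

2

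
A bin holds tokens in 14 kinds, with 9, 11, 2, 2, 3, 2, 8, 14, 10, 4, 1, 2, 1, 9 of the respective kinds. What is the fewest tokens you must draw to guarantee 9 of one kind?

In the worst case you take as many as possible of each kind without reaching 9: 8 + 8 + 2 + 2 + 3 + 2 + 8 + 8 + 8 + 4 + 1 + 2 + 1 + 8 = 65.
The next one must give 9 of some kind, so 65 + 1 = 66.

66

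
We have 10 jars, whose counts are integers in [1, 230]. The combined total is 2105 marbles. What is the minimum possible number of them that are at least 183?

If only k of them are at least 183, the other 10 − k are at most 182, so the total is at most k·230 + (10 − k)·182.
This must reach 2105, so k·230 + (10 − k)·182 ≥ 2105, giving k ≥ 6.
Exactly 6 works: 6 values at 230 and 4 at 182 total 2108; lower one of the high values by 3 (still ≥ 183) to hit 2105.

6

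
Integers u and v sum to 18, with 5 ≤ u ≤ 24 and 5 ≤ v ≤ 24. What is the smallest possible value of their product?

uv = u(18 − u) is concave in u, so over [5, 13] it is minimized at an endpoint.
The extreme feasible split is u = 5, v = 13, giving uv = 65.

65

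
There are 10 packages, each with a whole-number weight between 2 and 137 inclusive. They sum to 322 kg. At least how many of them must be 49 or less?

4

Each value above 49 is at least 50, contributing at least 50 − 2 = 48 above the floor 2.
The sum exceeds the floor total 20 by 302, so at most ⌊302/48⌋ = 6 exceed 49, and at least 4 are ≤ 49.
Exactly 4 works: 4 values at 2 and 6 at 50 total 308; raise one of the low values by 14 (still ≤ 49) to hit 322.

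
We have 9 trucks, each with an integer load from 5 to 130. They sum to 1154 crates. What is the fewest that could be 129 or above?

Suppose at most 9 − j of them reach 129; then j values are ≤ 128 and the rest ≤ 130.
The total is then ≤ 128·j + 130·(9 − j) = 1170 − 2j. For this to be ≥ 1154 we need j ≤ 8, so at least 9 − 8 = 1 must reach 129.
Exactly 1 works: 1 value at 130 and 8 at 128 total 1154.

1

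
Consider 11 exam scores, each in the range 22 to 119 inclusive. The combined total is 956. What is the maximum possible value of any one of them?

119

Maximizing one value means minimizing the remaining 10.
The other 10 contribute at least 10 × 22 = 220, leaving at most 956 − 220 = 736.
But each score is capped at 119, so the maximum is 119.
Achievable: one at 119 and the other 10 totalling 837, which fits since 10 × 22 ≤ 837 ≤ 10 × 119.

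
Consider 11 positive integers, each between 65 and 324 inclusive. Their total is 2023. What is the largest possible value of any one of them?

To make one integer as large as possible, make the other 10 as small as possible.
The other 10 contribute at least 10 × 65 = 650, leaving at most 2023 − 650 = 1373.
But each integer is capped at 324, so the maximum is 324.
Achievable: one at 324 and the other 10 totalling 1699, which fits since 10 × 65 ≤ 1699 ≤ 10 × 324.

324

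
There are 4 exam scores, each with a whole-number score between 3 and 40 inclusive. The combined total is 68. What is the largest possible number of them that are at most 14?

Suppose k of them are at most 14. Those contribute at most 14 each and the rest at most 40 each.
So the total is at most 14k + 40(4 − k) = 160 − 26k. This must still be ≥ 68, so k ≤ 3.
k = 3 is achieved by 3 values at 14 and 1 at 40, total 82; lower one of the 40's by 14 (still > 14) to reach 68.

3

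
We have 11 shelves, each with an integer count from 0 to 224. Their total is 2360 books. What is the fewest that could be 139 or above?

10

Suppose at most 11 − j of them reach 139; then j values are ≤ 138 and the rest ≤ 224.
The total is then ≤ 138·j + 224·(11 − j) = 2464 − 86j. For this to be ≥ 2360 we need j ≤ 1, so at least 11 − 1 = 10 must reach 139.
Exactly 10 works: 10 values at 224 and 1 at 138 total 2378; lower one of the high values by 18 (still ≥ 139) to hit 2360.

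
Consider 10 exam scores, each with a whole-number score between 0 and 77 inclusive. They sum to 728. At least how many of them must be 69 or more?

6

If only k of them are at least 69, the other 10 − k are at most 68, so the total is at most k·77 + (10 − k)·68.
This must reach 728, so k·77 + (10 − k)·68 ≥ 728, giving k ≥ 6.
Exactly 6 works: 6 values at 77 and 4 at 68 total 734; lower one of the high values by 6 (still ≥ 69) to hit 728.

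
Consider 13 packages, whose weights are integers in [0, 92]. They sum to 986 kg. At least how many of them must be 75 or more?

2

Each value short of 75 is at most 74, costing at least 92 − 74 = 18 against the maximum total of 1196.
We can afford to lose at most 1196 − 986 = 210, so at most ⌊210/18⌋ = 11 fall short, and at least 2 are ≥ 75.
Exactly 2 works: 2 values at 92 and 11 at 74 total 998; lower one of the high values by 12 (still ≥ 75) to hit 986.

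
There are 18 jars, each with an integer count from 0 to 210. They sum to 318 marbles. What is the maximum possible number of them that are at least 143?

2

If k of the values are ≥ 143, the total is ≥ 143k + 0(18 − k).
Setting 143k + 0(18 − k) ≤ 318 gives 143k ≤ 318, so k ≤ 2.
k = 2 is achieved by 2 values at 143 and 16 at 0, total 286; add 32 to one value (staying below 143) to reach 318.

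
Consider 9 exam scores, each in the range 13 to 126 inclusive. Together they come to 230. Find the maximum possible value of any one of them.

126

Maximizing one value means minimizing the remaining 8.
The other 8 contribute at least 8 × 13 = 104, leaving at most 230 − 104 = 126.
Since 126 ≤ 126, this is achievable: one at 126 and 8 at 13.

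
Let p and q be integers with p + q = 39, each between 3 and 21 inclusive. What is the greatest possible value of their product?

380

With p + q fixed, pq peaks when the two are closest together.
Taking p = 19 and q = 20 (both in [3, 21]) gives pq = 380.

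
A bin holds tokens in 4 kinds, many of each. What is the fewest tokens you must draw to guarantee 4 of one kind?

13

You could draw 3 of every kind without reaching 4 of any — 12 in all.
One more forces 4 of some kind, so 12 + 1 = 13.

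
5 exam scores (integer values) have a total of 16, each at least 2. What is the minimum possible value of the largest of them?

4

The average is 16/5 > 3, so not all 5 can be 3 or less; the largest is ≥ 4.
Achievable: 1 of them at 4 and 4 at 3 total 16.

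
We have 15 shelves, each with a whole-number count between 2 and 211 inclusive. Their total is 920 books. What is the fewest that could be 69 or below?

2

If only k of them are at most 69, the other 15 − k are at least 70, so the total is at least (15 − k)·70 + k·2.
This is ≤ 920, so (15 − k)·70 + 2k ≤ 920, which gives k ≥ 2.
Exactly 2 works: 2 values at 2 and 13 at 70 total 914; raise one of the low values by 6 (still ≤ 69) to hit 920.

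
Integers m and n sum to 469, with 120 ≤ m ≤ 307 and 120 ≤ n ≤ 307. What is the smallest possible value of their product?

49734

Since m + n is fixed, pushing one of them to its bound minimizes the product.
At the endpoint m = 162, n = 469 − 162 = 307, so mn = 162 × 307 = 49734.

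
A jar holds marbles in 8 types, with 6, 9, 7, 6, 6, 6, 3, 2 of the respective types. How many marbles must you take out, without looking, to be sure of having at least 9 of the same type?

In the worst case you take as many as possible of each type without reaching 9: 6 + 8 + 7 + 6 + 6 + 6 + 3 + 2 = 44.
The next one must give 9 of some type, so 44 + 1 = 45.

45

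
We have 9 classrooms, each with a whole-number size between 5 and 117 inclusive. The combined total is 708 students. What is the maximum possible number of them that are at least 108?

If k of the values are ≥ 108, the total is ≥ 108k + 5(9 − k).
Setting 108k + 5(9 − k) ≤ 708 gives 103k ≤ 663, so k ≤ 6.
k = 6 is achieved by 6 values at 108 and 3 at 5, total 663; add 45 to one value (staying below 108) to reach 708.

6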